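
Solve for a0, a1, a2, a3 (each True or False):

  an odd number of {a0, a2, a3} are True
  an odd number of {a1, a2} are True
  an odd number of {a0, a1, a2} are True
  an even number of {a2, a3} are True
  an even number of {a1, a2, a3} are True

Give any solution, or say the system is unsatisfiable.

UNSATISFIABLE

Adding constraints 1, 2, 3, 4 mod 2: every variable appears an even number of times on the left, so the left side is 0.
But the right sides sum to 1 (mod 2). 0 ≠ 1 — the system is inconsistent.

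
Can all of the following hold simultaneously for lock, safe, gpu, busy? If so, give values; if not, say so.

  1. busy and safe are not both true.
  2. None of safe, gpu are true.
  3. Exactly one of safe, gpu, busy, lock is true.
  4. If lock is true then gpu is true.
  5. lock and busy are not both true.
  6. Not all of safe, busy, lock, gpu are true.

lock = False; safe = False; gpu = False; busy = True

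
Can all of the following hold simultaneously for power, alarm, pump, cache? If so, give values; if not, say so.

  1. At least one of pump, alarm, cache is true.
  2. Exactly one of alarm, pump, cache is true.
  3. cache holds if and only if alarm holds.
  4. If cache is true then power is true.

power = True, alarm = False, pump = True, cache = False

  (1) {pump, alarm, cache}: 1 true — at least one ✓
  (2) {alarm, pump, cache}: 1 true — exactly one ✓
  (3) cache=F, alarm=F — same ✓
  (4) cache=F ⇒ power: vacuous ✓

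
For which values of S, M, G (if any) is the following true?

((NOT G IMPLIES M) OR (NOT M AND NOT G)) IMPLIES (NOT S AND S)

No satisfying assignment exists.

Case M = True: the formula simplifies to NOT S AND S.
  S = True: the conjunct NOT S is False.
  S = False: the conjunct S is False.
Case M = False: the formula simplifies to (G OR NOT G) IMPLIES (NOT S AND S).
  G = True: simplifies to NOT S AND S.
    S = True: the conjunct NOT S is False.
    S = False: the conjunct S is False.
  G = False: simplifies to NOT S AND S.
    S = True: the conjunct NOT S is False.
    S = False: the conjunct S is False.
Both cases fail — unsatisfiable.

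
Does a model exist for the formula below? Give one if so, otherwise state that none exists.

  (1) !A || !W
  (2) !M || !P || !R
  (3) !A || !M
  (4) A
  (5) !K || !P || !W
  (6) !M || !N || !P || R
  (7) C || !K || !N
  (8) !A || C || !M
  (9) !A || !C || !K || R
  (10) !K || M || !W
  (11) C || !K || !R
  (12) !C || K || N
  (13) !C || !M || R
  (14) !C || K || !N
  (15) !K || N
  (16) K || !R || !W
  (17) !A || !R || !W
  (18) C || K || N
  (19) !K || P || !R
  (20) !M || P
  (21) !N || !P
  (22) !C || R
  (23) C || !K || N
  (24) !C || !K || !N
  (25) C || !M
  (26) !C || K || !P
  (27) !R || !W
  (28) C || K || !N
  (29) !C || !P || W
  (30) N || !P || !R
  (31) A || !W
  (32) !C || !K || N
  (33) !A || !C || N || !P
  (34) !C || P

Unsatisfiable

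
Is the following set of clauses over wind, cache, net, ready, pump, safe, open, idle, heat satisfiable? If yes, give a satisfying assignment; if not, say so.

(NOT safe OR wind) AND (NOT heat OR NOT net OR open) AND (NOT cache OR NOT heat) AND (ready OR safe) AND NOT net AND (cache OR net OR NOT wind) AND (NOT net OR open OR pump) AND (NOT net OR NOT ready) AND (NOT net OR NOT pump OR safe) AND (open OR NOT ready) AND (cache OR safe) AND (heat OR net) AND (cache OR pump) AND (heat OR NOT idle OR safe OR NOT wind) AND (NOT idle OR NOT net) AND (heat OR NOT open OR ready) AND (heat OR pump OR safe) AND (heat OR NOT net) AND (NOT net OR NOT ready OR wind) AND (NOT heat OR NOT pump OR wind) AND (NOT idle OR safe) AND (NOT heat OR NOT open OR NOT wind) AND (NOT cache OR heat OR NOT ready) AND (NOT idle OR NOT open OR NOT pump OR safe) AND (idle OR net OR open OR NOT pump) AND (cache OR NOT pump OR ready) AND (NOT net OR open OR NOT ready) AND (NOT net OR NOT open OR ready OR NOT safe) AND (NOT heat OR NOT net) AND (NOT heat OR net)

Case net = True:
  Clause (NOT net) is falsified — contradiction.
Case net = False:
  (heat OR net) forces heat = True.
  Clause (NOT heat OR net) is falsified — contradiction.
Both cases fail, so the formula is unsatisfiable.

The formula is unsatisfiable.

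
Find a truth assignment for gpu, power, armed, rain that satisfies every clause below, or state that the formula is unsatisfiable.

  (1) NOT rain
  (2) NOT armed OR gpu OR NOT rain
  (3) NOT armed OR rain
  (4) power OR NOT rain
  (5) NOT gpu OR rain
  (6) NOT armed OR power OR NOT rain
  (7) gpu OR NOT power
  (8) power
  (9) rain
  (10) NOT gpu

The formula is unsatisfiable.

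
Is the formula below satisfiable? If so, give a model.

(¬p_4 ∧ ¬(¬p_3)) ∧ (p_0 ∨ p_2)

p_0: True, p_2: False, p_3: True, p_4: False

  ¬p_4 ∧ ¬(¬p_3) = True
    ¬p_4 = True
    ¬(¬p_3) = True
      ¬p_3 = False
  p_0 ∨ p_2 = True
Both conjuncts True, so the formula holds.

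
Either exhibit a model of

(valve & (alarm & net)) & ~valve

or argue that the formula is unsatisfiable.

The formula is unsatisfiable.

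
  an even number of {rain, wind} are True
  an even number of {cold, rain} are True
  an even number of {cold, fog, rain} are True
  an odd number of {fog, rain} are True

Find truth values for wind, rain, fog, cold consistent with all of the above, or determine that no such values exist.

wind: True, rain: True, fog: False, cold: True

{rain, wind}: 2 true → even ✓
{cold, rain}: 2 true → even ✓
{cold, fog, rain}: 2 true → even ✓
{fog, rain}: 1 true → odd ✓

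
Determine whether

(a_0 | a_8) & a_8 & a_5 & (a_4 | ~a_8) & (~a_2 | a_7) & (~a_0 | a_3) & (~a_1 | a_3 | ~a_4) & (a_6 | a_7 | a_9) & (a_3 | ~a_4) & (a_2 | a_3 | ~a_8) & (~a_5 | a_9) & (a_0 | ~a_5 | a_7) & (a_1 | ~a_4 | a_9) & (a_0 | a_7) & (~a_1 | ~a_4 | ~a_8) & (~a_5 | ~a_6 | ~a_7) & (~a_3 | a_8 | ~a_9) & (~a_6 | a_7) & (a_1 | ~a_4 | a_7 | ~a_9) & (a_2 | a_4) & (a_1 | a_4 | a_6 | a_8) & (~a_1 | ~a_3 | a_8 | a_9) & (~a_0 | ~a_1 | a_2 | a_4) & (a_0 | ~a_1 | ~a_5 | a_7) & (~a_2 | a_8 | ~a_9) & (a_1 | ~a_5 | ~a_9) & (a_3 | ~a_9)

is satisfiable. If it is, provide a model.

Case a_5 = True:
  (a_8) forces a_8 = True.
  (a_4 | ~a_8) forces a_4 = True.
  (a_3 | ~a_4) forces a_3 = True.
  (~a_5 | a_9) forces a_9 = True.
  (~a_1 | ~a_4 | ~a_8) forces a_1 = False.
  Clause (a_1 | ~a_5 | ~a_9) is falsified — contradiction.
Case a_5 = False:
  Clause (a_5) is falsified — contradiction.
Both cases fail, so the formula is unsatisfiable.

Unsatisfiable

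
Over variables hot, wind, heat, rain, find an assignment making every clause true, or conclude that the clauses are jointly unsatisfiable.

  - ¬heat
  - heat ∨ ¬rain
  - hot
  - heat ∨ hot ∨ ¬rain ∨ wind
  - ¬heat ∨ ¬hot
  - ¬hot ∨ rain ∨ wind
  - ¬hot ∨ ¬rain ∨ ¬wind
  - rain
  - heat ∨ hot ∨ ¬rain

Case heat = True:
  Clause (¬heat) is falsified — contradiction.
Case heat = False:
  (heat ∨ ¬rain) forces rain = False.
  Clause (rain) is falsified — contradiction.
Both cases fail, so the formula is unsatisfiable.

Unsatisfiable — no assignment works.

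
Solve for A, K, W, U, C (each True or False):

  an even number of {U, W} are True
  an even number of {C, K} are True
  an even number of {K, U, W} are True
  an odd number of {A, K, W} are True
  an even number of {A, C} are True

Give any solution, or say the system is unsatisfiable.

A: False; K: False; W: True; U: True; C: False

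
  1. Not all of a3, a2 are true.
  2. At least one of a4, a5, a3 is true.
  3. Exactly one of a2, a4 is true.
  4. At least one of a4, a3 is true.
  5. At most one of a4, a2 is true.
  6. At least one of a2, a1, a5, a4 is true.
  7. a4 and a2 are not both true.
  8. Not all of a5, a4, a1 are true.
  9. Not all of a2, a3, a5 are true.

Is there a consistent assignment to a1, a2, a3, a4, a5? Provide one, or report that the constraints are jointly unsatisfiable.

a1=T, a2=F, a3=F, a4=T, a5=F

  (1) {a3, a2}: 0/2 true — not all ✓
  (2) {a4, a5, a3}: 1 true — at least one ✓
  (3) {a2, a4}: 1 true — exactly one ✓
  (4) {a4, a3}: 1 true — at least one ✓
  (5) {a4, a2}: 1 true — at most one ✓
  (6) {a2, a1, a5, a4}: 2 true — at least one ✓
  (7) a4=T, a2=F — not both ✓
  (8) {a5, a4, a1}: 2/3 true — not all ✓
  (9) {a2, a3, a5}: 0/3 true — not all ✓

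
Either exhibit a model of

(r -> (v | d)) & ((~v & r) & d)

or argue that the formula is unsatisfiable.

d = True; r = True; v = False

  r -> (v | d) = True
    v | d = True
  (~v & r) & d = True
    ~v & r = True
      ~v = True
Both conjuncts True, so the formula holds.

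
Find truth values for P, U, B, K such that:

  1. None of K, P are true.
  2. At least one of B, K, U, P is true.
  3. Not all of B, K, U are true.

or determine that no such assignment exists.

P = False, U = False, B = True, K = False

  (1) {K, P}: 0 true — none ✓
  (2) {B, K, U, P}: 1 true — at least one ✓
  (3) {B, K, U}: 1/3 true — not all ✓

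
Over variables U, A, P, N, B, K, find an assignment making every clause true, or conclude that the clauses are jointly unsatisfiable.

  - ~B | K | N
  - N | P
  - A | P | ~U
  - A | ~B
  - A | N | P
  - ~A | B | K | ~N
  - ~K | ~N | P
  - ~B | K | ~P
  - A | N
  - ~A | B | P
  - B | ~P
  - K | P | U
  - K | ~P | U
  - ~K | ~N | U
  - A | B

Set U = True.
Try A = False:
  (A | P | ~U) forces P = True.
  (A | ~B) forces B = False.
  clause (B | ~P) is falsified — backtrack.
So A = True.
Set P = True.
  then (B | ~P) forces B = True.
  then (~B | K | ~P) forces K = True.
Set N = False.
All clauses satisfied.

U = True, A = True, P = True, N = False, B = True, K = True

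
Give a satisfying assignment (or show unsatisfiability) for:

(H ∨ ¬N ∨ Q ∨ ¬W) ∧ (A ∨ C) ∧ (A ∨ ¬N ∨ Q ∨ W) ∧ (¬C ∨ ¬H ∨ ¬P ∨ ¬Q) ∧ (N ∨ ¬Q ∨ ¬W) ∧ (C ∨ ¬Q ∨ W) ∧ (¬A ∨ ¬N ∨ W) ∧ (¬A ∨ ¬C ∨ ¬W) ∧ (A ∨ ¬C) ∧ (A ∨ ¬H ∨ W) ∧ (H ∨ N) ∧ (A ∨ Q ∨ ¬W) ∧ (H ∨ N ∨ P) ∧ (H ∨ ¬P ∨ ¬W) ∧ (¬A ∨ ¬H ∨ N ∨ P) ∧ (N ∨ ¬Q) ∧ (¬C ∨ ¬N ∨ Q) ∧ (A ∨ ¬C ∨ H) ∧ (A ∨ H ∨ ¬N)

Q = False; H = True; P = True; N = True; W = True; C = False; A = True

Set Q = False.
Set H = True.
Set P = True.
Set N = True.
  then (¬C ∨ ¬N ∨ Q) forces C = False.
  then (A ∨ C) forces A = True.
  then (¬A ∨ ¬N ∨ W) forces W = True.
All clauses satisfied.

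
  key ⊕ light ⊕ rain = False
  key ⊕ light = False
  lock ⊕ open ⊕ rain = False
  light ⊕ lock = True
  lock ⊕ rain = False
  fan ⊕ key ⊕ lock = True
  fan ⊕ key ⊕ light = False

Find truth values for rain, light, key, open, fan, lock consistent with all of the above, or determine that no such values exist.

rain = False, light = True, key = True, open = False, fan = False, lock = False

key ⊕ light ⊕ rain = T ⊕ T ⊕ F = False ✓
key ⊕ light = T ⊕ T = False ✓
lock ⊕ open ⊕ rain = F ⊕ F ⊕ F = False ✓
light ⊕ lock = T ⊕ F = True ✓
lock ⊕ rain = F ⊕ F = False ✓
fan ⊕ key ⊕ lock = F ⊕ T ⊕ F = True ✓
fan ⊕ key ⊕ light = F ⊕ T ⊕ T = False ✓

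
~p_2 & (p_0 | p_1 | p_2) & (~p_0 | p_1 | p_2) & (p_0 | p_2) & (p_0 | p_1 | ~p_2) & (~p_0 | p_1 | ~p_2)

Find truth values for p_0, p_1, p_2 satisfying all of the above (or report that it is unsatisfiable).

p_0 = True, p_1 = True, p_2 = False

Unit clause (~p_2) forces p_2 = False.
In (p_0 | p_2) only p_0 is left, so p_0 = True.
In (~p_0 | p_1 | p_2) only p_1 is left, so p_1 = True.
Check each clause:
  (~p_2): ~p_2 holds.
  (p_0 | p_1 | p_2): p_0 holds.
  (~p_0 | p_1 | p_2): p_1 holds.
  (p_0 | p_2): p_0 holds.
  (p_0 | p_1 | ~p_2): p_0 holds.
  (~p_0 | p_1 | ~p_2): p_1 holds.
All clauses satisfied.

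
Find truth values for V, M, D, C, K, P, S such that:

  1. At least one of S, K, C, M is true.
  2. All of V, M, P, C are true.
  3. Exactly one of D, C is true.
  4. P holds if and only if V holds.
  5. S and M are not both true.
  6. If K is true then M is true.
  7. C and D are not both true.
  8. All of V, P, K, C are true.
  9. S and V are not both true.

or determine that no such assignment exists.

V = True, M = True, D = False, C = True, K = True, P = True, S = False

  (1) {S, K, C, M}: 3 true — at least one ✓
  (2) {V, M, P, C}: all 4 true ✓
  (3) {D, C}: 1 true — exactly one ✓
  (4) P=T, V=T — same ✓
  (5) S=F, M=T — not both ✓
  (6) K=T ⇒ M: T ✓
  (7) C=T, D=F — not both ✓
  (8) {V, P, K, C}: all 4 true ✓
  (9) S=F, V=T — not both ✓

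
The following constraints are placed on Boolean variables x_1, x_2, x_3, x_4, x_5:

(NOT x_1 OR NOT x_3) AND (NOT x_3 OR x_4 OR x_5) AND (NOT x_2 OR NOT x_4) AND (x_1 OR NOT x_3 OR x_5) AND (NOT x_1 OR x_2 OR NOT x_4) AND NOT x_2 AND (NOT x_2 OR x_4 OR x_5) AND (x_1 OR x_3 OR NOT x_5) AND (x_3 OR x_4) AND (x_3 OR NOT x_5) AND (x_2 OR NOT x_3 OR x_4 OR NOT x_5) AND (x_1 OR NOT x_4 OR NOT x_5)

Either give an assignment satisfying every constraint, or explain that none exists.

x_1 = False; x_2 = False; x_3 = False; x_4 = True; x_5 = False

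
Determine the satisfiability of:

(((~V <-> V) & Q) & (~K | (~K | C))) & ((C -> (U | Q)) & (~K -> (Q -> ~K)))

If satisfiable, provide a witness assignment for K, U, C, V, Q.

The conjunct ~V <-> V is unsatisfiable on its own:
  V=F: evaluates to False.
  V=T: evaluates to False.
So the whole conjunction is unsatisfiable.

UNSATISFIABLE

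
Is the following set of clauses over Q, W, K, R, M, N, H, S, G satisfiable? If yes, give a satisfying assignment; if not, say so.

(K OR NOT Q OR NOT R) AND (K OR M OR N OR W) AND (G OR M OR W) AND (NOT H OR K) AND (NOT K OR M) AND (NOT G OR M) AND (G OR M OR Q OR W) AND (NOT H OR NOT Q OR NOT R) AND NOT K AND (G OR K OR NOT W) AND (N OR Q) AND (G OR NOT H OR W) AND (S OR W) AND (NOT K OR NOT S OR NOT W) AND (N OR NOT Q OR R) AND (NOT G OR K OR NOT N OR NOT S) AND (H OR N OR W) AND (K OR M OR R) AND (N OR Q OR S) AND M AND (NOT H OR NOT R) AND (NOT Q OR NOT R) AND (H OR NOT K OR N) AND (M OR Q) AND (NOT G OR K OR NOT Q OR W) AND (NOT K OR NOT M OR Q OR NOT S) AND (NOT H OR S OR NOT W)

Q = True; W = False; K = False; R = False; M = True; N = True; H = False; S = True; G = False

Unit clause (NOT K) forces K = False.
Unit clause (M) forces M = True.
In (NOT H OR K) only NOT H is left, so H = False.
Set Q = True.
  then (K OR NOT Q OR NOT R) forces R = False.
  then (N OR NOT Q OR R) forces N = True.
Set W = False.
  then (S OR W) forces S = True.
  then (NOT G OR K OR NOT N OR NOT S) forces G = False.
All clauses satisfied.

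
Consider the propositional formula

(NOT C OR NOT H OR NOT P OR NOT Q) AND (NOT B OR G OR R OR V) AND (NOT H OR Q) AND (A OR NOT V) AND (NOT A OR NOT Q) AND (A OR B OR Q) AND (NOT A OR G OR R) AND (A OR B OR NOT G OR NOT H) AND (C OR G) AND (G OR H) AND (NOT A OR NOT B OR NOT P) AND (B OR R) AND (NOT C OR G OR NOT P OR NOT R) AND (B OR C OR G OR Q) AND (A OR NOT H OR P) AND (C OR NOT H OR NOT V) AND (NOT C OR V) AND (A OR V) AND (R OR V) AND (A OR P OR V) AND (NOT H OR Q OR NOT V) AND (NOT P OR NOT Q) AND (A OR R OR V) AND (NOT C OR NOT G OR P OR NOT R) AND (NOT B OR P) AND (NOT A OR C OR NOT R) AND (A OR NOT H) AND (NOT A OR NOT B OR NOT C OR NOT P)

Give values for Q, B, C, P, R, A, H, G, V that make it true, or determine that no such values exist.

Q = False; B = False; C = True; P = True; R = True; A = True; H = False; G = True; V = True

Try Q = True:
  (NOT A OR NOT Q) forces A = False.
  (A OR NOT V) forces V = False.
  clause (A OR V) is falsified — backtrack.
So Q = False.
  then (NOT H OR Q) forces H = False.
  then (G OR H) forces G = True.
Try B = True:
  (NOT B OR P) forces P = True.
  (NOT A OR NOT B OR NOT P) forces A = False.
  (A OR NOT V) forces V = False.
  clause (A OR V) is falsified — backtrack.
So B = False.
  then (A OR B OR Q) forces A = True.
  then (B OR R) forces R = True.
  then (NOT A OR C OR NOT R) forces C = True.
  then (NOT C OR V) forces V = True.
  then (NOT C OR NOT G OR P OR NOT R) forces P = True.
All clauses satisfied.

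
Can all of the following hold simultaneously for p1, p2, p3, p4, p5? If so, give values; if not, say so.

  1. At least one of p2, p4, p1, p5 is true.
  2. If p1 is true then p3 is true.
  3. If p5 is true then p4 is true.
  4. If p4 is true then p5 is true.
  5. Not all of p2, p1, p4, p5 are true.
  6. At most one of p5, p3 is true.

p1 = False, p2 = True, p3 = False, p4 = False, p5 = False

  (1) {p2, p4, p1, p5}: 1 true — at least one ✓
  (2) p1=F ⇒ p3: vacuous ✓
  (3) p5=F ⇒ p4: vacuous ✓
  (4) p4=F ⇒ p5: vacuous ✓
  (5) {p2, p1, p4, p5}: 1/4 true — not all ✓
  (6) {p5, p3}: 0 true — at most one ✓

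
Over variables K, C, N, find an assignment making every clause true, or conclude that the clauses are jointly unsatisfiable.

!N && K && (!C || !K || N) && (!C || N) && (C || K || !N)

K: True; C: False; N: False

Unit clause (!N) forces N = False.
Unit clause (K) forces K = True.
In (!C || !K || N) only !C is left, so C = False.
Check each clause:
  (!N): !N holds.
  (K): K holds.
  (!C || !K || N): !C holds.
  (!C || N): !C holds.
  (C || K || !N): K holds.
All clauses satisfied.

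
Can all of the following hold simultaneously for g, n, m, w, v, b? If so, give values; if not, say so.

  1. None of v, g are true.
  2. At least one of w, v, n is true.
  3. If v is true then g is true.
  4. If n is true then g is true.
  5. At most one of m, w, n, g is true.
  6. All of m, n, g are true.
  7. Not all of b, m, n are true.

Unsatisfiable

Case g = True:
  Constraint (1) is violated (g=T) — contradiction.
Case g = False:
  Constraint (6) is violated (g=F) — contradiction.
Both cases fail — unsatisfiable.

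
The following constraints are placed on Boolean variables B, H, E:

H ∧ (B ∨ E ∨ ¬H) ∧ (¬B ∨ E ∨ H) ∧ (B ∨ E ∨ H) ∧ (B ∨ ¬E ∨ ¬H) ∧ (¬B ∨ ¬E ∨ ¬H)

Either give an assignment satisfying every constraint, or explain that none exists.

B = True; H = True; E = False

Unit clause (H) forces H = True.
Try B = False:
  (B ∨ E ∨ ¬H) forces E = True.
  clause (B ∨ ¬E ∨ ¬H) is falsified — backtrack.
So B = True.
  then (¬B ∨ ¬E ∨ ¬H) forces E = False.
Check each clause:
  (H): H holds.
  (B ∨ E ∨ ¬H): B holds.
  (¬B ∨ E ∨ H): H holds.
  (B ∨ E ∨ H): B holds.
  (B ∨ ¬E ∨ ¬H): B holds.
  (¬B ∨ ¬E ∨ ¬H): ¬E holds.
All clauses satisfied.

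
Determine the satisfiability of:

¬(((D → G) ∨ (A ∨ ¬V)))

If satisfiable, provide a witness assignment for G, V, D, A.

G: False, V: True, D: True, A: False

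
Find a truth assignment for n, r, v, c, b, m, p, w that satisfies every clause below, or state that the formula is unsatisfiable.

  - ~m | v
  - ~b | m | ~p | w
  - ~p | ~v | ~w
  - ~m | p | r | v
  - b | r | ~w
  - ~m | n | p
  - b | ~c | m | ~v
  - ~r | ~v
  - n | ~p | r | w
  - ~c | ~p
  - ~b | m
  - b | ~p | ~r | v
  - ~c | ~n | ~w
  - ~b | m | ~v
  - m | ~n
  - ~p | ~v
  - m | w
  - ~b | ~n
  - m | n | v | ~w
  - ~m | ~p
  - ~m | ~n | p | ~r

n = True, r = False, v = True, c = True, b = False, m = True, p = False, w = False

Set n = True.
  then (m | ~n) forces m = True.
  then (~b | ~n) forces b = False.
  then (~m | ~p) forces p = False.
  then (~m | ~n | p | ~r) forces r = False.
  then (~m | v) forces v = True.
  then (b | r | ~w) forces w = False.
Set c = True.
All clauses satisfied.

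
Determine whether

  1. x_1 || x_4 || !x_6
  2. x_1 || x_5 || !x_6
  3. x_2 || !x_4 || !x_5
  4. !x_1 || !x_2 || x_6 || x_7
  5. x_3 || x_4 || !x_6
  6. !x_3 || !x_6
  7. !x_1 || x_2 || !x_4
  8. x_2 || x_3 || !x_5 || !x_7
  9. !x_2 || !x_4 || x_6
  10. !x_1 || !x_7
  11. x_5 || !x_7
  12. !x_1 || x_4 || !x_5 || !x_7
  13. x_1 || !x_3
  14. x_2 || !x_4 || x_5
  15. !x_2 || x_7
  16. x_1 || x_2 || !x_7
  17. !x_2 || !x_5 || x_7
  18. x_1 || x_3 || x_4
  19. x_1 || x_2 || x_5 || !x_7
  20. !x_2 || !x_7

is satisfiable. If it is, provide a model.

x_1 = True; x_2 = False; x_3 = False; x_4 = False; x_5 = True; x_6 = False; x_7 = False

Set x_1 = True.
  then (!x_1 || !x_7) forces x_7 = False.
  then (!x_2 || x_7) forces x_2 = False.
  then (!x_1 || x_2 || !x_4) forces x_4 = False.
Set x_3 = False.
  then (x_3 || x_4 || !x_6) forces x_6 = False.
Set x_5 = True.
All clauses satisfied.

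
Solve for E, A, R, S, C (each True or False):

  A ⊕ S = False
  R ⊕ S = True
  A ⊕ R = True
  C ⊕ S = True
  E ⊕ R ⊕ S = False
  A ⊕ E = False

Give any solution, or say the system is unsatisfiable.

E=T, A=T, R=F, S=T, C=F

A ⊕ S = T ⊕ T = False ✓
R ⊕ S = F ⊕ T = True ✓
A ⊕ R = T ⊕ F = True ✓
C ⊕ S = F ⊕ T = True ✓
E ⊕ R ⊕ S = T ⊕ F ⊕ T = False ✓
A ⊕ E = T ⊕ T = False ✓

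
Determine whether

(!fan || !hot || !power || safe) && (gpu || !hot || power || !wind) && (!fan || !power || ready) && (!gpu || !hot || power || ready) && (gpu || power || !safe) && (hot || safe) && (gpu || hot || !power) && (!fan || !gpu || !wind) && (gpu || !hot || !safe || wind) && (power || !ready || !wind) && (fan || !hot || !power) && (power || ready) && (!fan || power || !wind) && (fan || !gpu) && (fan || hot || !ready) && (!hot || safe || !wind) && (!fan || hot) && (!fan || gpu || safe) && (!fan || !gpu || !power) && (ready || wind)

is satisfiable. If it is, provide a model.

Set power = False.
  then (power || ready) forces ready = True.
  then (power || !ready || !wind) forces wind = False.
Try hot = False:
  (hot || safe) forces safe = True.
  (gpu || power || !safe) forces gpu = True.
  (fan || !gpu) forces fan = True.
  clause (!fan || hot) is falsified — backtrack.
So hot = True.
Set safe = True.
  then (gpu || power || !safe) forces gpu = True.
  then (fan || !gpu) forces fan = True.
All clauses satisfied.

power = False, wind = False, hot = True, safe = True, fan = True, gpu = True, ready = True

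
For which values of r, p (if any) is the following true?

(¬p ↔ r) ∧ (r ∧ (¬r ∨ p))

Case r = True: the formula simplifies to ¬p ∧ p.
  p = True: the conjunct ¬p is False.
  p = False: the conjunct p is False.
Case r = False: the conjunct r is False.
Both cases fail — unsatisfiable.

Unsatisfiable — no assignment works.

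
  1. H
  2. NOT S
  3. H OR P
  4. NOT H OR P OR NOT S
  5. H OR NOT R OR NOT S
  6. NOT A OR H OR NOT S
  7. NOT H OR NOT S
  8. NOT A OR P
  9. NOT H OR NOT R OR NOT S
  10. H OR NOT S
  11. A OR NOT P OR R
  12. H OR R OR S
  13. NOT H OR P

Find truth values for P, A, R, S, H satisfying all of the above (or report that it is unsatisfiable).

Unit clause (H) forces H = True.
Unit clause (NOT S) forces S = False.
In (NOT H OR P) only P is left, so P = True.
Set A = True.
Set R = True.
All clauses satisfied.

P = True, A = True, R = True, S = False, H = True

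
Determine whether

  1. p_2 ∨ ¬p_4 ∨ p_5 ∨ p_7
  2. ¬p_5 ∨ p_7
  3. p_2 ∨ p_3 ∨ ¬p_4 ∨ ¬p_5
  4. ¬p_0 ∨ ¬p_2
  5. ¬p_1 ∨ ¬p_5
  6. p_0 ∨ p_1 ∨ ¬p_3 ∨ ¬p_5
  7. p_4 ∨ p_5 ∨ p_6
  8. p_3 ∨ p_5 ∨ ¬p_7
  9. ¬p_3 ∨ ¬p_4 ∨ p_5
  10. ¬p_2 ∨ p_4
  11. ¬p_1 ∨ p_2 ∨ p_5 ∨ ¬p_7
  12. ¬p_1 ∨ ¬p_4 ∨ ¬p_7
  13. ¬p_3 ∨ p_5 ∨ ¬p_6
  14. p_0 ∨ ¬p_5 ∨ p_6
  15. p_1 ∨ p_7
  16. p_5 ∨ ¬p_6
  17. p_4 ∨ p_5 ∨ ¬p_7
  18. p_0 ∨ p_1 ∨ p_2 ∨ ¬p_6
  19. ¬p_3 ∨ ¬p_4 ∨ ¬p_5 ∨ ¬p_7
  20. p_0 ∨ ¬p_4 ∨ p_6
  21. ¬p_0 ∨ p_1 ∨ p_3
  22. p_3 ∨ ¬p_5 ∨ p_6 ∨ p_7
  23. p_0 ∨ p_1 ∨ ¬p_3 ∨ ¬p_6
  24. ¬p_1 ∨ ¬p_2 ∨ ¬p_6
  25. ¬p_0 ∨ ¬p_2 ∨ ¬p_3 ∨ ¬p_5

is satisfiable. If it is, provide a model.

p_0=F, p_1=F, p_2=T, p_3=F, p_4=T, p_5=T, p_6=T, p_7=T

Set p_0 = False.
Try p_1 = True:
  (¬p_1 ∨ ¬p_5) forces p_5 = False.
  (p_5 ∨ ¬p_6) forces p_6 = False.
  (p_4 ∨ p_5 ∨ p_6) forces p_4 = True.
  clause (p_0 ∨ ¬p_4 ∨ p_6) is falsified — backtrack.
So p_1 = False.
  then (p_1 ∨ p_7) forces p_7 = True.
Try p_2 = False:
  (p_0 ∨ p_1 ∨ p_2 ∨ ¬p_6) forces p_6 = False.
  (p_0 ∨ ¬p_5 ∨ p_6) forces p_5 = False.
  (p_4 ∨ p_5 ∨ p_6) forces p_4 = True.
  clause (p_0 ∨ ¬p_4 ∨ p_6) is falsified — backtrack.
So p_2 = True.
  then (¬p_2 ∨ p_4) forces p_4 = True.
  then (p_0 ∨ ¬p_4 ∨ p_6) forces p_6 = True.
  then (p_0 ∨ p_1 ∨ ¬p_3 ∨ ¬p_6) forces p_3 = False.
  then (p_3 ∨ p_5 ∨ ¬p_7) forces p_5 = True.
All clauses satisfied.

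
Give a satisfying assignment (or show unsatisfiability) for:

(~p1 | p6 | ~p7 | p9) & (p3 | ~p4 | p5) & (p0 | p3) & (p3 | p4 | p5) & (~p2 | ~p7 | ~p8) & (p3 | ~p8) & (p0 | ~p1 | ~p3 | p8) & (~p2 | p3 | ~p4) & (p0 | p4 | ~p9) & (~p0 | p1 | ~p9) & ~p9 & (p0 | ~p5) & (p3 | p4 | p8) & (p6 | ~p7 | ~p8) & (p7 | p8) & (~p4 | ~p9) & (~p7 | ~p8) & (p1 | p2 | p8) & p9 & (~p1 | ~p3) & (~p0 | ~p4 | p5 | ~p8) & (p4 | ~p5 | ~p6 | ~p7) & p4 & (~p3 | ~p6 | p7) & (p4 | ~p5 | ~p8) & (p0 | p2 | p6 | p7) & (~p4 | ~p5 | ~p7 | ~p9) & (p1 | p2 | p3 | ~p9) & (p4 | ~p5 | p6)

Case p9 = True:
  Clause (~p9) is falsified — contradiction.
Case p9 = False:
  Clause (p9) is falsified — contradiction.
Both cases fail, so the formula is unsatisfiable.

The formula is unsatisfiable.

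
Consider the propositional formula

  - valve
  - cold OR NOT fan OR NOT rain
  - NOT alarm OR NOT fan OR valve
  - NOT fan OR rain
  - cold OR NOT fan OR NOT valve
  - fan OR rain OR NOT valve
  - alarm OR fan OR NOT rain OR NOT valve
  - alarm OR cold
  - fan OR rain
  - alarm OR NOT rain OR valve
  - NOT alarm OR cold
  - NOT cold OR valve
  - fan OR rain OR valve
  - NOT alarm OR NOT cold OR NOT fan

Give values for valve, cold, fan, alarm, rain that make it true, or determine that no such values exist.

Unit clause (valve) forces valve = True.
Try cold = False:
  (cold OR NOT fan OR NOT valve) forces fan = False.
  (fan OR rain OR NOT valve) forces rain = True.
  (alarm OR fan OR NOT rain OR NOT valve) forces alarm = True.
  clause (NOT alarm OR cold) is falsified — backtrack.
So cold = True.
Set fan = False.
  then (fan OR rain OR NOT valve) forces rain = True.
  then (alarm OR fan OR NOT rain OR NOT valve) forces alarm = True.
All clauses satisfied.

valve = True, cold = True, fan = False, alarm = True, rain = True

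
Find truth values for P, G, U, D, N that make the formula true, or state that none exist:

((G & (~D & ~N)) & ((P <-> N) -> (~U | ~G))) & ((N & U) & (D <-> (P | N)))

No satisfying assignment exists.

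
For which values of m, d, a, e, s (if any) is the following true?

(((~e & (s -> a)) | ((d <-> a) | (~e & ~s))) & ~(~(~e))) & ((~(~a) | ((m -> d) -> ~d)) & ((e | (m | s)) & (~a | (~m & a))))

m: False, d: False, a: False, e: False, s: True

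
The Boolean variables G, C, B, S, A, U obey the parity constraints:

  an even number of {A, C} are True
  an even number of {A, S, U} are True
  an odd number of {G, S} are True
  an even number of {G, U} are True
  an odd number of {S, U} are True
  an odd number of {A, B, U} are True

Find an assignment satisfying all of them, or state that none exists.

G = True, C = True, B = True, S = False, A = True, U = True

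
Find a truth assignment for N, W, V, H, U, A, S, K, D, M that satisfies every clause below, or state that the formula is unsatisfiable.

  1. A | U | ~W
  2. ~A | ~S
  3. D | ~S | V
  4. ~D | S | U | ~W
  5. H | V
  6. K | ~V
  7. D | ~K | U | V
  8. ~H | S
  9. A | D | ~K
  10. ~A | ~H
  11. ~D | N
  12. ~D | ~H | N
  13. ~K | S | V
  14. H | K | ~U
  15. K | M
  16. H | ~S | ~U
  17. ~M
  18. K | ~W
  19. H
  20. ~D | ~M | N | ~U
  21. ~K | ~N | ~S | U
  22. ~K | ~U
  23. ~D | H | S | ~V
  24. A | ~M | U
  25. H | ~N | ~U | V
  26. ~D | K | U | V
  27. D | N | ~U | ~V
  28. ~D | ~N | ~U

Unsatisfiable — no assignment works.

Case H = True:
  (~H | S) forces S = True.
  (~A | ~S) forces A = False.
  (~M) forces M = False.
  (K | M) forces K = True.
  (A | D | ~K) forces D = True.
  (~D | N) forces N = True.
  (~K | ~N | ~S | U) forces U = True.
  Clause (~K | ~U) is falsified — contradiction.
Case H = False:
  Clause (H) is falsified — contradiction.
Both cases fail, so the formula is unsatisfiable.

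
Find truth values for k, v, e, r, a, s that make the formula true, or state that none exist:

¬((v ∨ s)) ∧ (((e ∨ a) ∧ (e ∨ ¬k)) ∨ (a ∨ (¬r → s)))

k=F, v=F, e=F, r=T, a=T, s=F

  ¬((v ∨ s)) = True
    v ∨ s = False
  ((e ∨ a) ∧ (e ∨ ¬k)) ∨ (a ∨ (¬r → s)) = True
    (e ∨ a) ∧ (e ∨ ¬k) = True
      e ∨ a = True
      e ∨ ¬k = True
        ¬k = True
    a ∨ (¬r → s) = True
      ¬r → s = True
        ¬r = False
Both conjuncts True, so the formula holds.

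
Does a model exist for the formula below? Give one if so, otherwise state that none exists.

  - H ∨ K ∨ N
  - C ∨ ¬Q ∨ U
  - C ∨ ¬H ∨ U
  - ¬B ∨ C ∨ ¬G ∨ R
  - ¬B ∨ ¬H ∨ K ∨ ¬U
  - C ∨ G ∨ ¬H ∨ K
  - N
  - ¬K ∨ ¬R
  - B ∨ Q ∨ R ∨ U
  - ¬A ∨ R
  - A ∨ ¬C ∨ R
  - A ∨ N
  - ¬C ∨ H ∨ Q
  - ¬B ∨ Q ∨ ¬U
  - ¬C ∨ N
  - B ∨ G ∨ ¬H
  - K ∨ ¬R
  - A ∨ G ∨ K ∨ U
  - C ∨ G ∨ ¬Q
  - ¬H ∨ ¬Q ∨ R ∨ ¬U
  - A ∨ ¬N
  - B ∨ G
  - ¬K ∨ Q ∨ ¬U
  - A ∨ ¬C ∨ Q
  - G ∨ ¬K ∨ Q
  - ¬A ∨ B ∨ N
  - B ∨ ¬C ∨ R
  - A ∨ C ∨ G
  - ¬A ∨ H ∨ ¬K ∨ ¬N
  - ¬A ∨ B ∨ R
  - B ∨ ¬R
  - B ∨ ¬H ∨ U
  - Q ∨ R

Case N = True:
  (A ∨ ¬N) forces A = True.
  (¬A ∨ R) forces R = True.
  (¬K ∨ ¬R) forces K = False.
  Clause (K ∨ ¬R) is falsified — contradiction.
Case N = False:
  Clause (N) is falsified — contradiction.
Both cases fail, so the formula is unsatisfiable.

UNSATISFIABLE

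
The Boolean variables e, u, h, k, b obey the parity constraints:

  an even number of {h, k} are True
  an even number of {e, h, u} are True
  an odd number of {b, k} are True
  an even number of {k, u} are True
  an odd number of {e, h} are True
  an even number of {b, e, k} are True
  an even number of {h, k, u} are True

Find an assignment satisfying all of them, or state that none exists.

Unsatisfiable

Adding constraints 1, 2, 3, 4, 6 mod 2: every variable appears an even number of times on the left, so the left side is 0.
But the right sides sum to 1 (mod 2). 0 ≠ 1 — the system is inconsistent.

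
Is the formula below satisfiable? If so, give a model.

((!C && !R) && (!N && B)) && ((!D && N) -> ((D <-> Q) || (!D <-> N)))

R = False; B = True; Q = False; N = False; C = False; D = False

  (!C && !R) && (!N && B) = True
    !C && !R = True
      !C = True
      !R = True
    !N && B = True
      !N = True
  (!D && N) -> ((D <-> Q) || (!D <-> N)) = True
    !D && N = False
      !D = True
    (D <-> Q) || (!D <-> N) = True
      D <-> Q = True
      !D <-> N = False
        !D = True
Both conjuncts True, so the formula holds.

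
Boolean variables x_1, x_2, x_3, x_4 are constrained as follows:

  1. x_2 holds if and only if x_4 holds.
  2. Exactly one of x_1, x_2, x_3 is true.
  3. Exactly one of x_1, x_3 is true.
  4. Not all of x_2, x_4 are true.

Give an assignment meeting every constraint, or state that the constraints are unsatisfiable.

x_1=F, x_2=F, x_3=T, x_4=F

  (1) x_2=F, x_4=F — same ✓
  (2) {x_1, x_2, x_3}: 1 true — exactly one ✓
  (3) {x_1, x_3}: 1 true — exactly one ✓
  (4) {x_2, x_4}: 0/2 true — not all ✓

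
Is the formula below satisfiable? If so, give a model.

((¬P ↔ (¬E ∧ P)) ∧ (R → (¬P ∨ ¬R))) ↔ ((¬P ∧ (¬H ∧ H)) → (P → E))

E: True; H: False; R: False; P: True

  ((¬P ↔ (¬E ∧ P)) ∧ (R → (¬P ∨ ¬R))) ↔ ((¬P ∧ (¬H ∧ H)) → (P → E)) = True
    (¬P ↔ (¬E ∧ P)) ∧ (R → (¬P ∨ ¬R)) = True
      ¬P ↔ (¬E ∧ P) = True
        ¬P = False
        ¬E ∧ P = False
          ¬E = False
      R → (¬P ∨ ¬R) = True
        ¬P ∨ ¬R = True
          ¬P = False
          ¬R = True
    (¬P ∧ (¬H ∧ H)) → (P → E) = True
      ¬P ∧ (¬H ∧ H) = False
        ¬P = False
        ¬H ∧ H = False
          ¬H = True
      P → E = True
The formula evaluates to True.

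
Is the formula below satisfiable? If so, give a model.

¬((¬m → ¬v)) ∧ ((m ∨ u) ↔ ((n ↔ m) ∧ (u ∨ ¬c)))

c=T, v=T, u=F, n=F, m=F

  ¬((¬m → ¬v)) = True
    ¬m → ¬v = False
      ¬m = True
      ¬v = False
  (m ∨ u) ↔ ((n ↔ m) ∧ (u ∨ ¬c)) = True
    m ∨ u = False
    (n ↔ m) ∧ (u ∨ ¬c) = False
      n ↔ m = True
      u ∨ ¬c = False
        ¬c = False
Both conjuncts True, so the formula holds.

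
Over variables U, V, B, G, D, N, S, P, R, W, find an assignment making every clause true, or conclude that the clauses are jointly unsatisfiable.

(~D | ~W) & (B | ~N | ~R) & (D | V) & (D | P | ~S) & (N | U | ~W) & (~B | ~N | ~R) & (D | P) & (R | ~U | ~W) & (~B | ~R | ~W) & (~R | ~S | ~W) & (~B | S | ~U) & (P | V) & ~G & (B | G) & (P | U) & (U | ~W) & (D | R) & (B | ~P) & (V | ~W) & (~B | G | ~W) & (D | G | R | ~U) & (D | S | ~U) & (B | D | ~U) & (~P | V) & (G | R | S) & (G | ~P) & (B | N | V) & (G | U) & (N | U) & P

Case P = True:
  (~G) forces G = False.
  Clause (G | ~P) is falsified — contradiction.
Case P = False:
  Clause (P) is falsified — contradiction.
Both cases fail, so the formula is unsatisfiable.

No satisfying assignment exists.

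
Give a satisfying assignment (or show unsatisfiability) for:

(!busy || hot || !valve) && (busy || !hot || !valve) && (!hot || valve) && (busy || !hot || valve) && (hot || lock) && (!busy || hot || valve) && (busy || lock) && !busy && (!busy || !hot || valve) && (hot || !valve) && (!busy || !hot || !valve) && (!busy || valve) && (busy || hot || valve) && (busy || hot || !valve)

Case valve = True:
  (!busy) forces busy = False.
  (busy || !hot || !valve) forces hot = False.
  Clause (hot || !valve) is falsified — contradiction.
Case valve = False:
  (!hot || valve) forces hot = False.
  (hot || lock) forces lock = True.
  (!busy || hot || valve) forces busy = False.
  Clause (busy || hot || valve) is falsified — contradiction.
Both cases fail, so the formula is unsatisfiable.

The formula is unsatisfiable.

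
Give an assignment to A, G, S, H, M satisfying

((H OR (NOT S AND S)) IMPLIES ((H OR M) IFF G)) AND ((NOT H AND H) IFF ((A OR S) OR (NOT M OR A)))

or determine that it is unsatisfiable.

A = False; G = True; S = False; H = True; M = True

  (H OR (NOT S AND S)) IMPLIES ((H OR M) IFF G) = True
    H OR (NOT S AND S) = True
      NOT S AND S = False
        NOT S = True
    (H OR M) IFF G = True
      H OR M = True
  (NOT H AND H) IFF ((A OR S) OR (NOT M OR A)) = True
    NOT H AND H = False
      NOT H = False
    (A OR S) OR (NOT M OR A) = False
      A OR S = False
      NOT M OR A = False
        NOT M = False
Both conjuncts True, so the formula holds.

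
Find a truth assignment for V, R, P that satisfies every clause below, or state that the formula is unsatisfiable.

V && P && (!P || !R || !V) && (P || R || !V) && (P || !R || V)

Unit clause (V) forces V = True.
Unit clause (P) forces P = True.
In (!P || !R || !V) only !R is left, so R = False.
Check each clause:
  (V): V holds.
  (P): P holds.
  (!P || !R || !V): !R holds.
  (P || R || !V): P holds.
  (P || !R || V): P holds.
All clauses satisfied.

V=T, R=F, P=T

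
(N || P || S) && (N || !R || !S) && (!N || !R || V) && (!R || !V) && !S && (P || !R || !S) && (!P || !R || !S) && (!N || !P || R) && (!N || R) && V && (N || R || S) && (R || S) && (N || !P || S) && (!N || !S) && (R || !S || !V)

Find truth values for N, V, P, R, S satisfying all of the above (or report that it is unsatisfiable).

Unsatisfiable — no assignment works.

Case V = True:
  (!R || !V) forces R = False.
  (!S) forces S = False.
  Clause (R || S) is falsified — contradiction.
Case V = False:
  Clause (V) is falsified — contradiction.
Both cases fail, so the formula is unsatisfiable.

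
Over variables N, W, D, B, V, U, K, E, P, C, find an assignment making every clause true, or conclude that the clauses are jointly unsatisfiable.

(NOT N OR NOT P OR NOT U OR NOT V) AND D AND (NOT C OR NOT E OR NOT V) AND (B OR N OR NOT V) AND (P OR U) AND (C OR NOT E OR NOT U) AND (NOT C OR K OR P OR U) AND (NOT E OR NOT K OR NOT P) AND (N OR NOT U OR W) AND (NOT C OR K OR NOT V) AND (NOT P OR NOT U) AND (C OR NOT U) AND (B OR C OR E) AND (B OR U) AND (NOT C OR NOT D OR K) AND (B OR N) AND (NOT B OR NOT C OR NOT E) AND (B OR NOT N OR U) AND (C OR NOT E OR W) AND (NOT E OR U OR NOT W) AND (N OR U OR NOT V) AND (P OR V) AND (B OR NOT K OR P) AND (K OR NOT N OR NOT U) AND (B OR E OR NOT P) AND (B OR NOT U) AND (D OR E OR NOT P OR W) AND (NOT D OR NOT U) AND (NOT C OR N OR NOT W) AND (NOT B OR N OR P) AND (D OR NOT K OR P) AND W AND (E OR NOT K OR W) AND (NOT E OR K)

N: False; W: True; D: True; B: True; V: False; U: False; K: False; E: False; P: True; C: False

Unit clause (D) forces D = True.
In (NOT D OR NOT U) only NOT U is left, so U = False.
Unit clause (W) forces W = True.
In (P OR U) only P is left, so P = True.
In (B OR U) only B is left, so B = True.
In (NOT E OR U OR NOT W) only NOT E is left, so E = False.
Set N = False.
  then (N OR U OR NOT V) forces V = False.
  then (NOT C OR N OR NOT W) forces C = False.
Set K = False.
All clauses satisfied.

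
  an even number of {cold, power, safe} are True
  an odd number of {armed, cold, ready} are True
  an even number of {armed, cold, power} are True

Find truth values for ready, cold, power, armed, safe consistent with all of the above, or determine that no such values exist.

ready = True, cold = False, power = False, armed = False, safe = False

{cold, power, safe}: 0 true → even ✓
{armed, cold, ready}: 1 true → odd ✓
{armed, cold, power}: 0 true → even ✓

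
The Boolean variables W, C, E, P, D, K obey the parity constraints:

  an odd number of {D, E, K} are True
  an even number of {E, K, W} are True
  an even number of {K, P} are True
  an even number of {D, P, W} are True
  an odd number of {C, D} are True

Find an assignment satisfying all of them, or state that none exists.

W=T; C=T; E=F; P=T; D=F; K=T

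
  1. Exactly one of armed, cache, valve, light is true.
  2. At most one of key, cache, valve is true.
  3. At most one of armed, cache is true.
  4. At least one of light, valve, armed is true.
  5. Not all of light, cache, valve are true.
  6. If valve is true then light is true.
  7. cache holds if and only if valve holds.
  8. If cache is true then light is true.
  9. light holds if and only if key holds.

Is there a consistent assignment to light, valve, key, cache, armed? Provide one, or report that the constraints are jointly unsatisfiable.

light: False, valve: False, key: False, cache: False, armed: True

  (1) {armed, cache, valve, light}: 1 true — exactly one ✓
  (2) {key, cache, valve}: 0 true — at most one ✓
  (3) {armed, cache}: 1 true — at most one ✓
  (4) {light, valve, armed}: 1 true — at least one ✓
  (5) {light, cache, valve}: 0/3 true — not all ✓
  (6) valve=F ⇒ light: vacuous ✓
  (7) cache=F, valve=F — same ✓
  (8) cache=F ⇒ light: vacuous ✓
  (9) light=F, key=F — same ✓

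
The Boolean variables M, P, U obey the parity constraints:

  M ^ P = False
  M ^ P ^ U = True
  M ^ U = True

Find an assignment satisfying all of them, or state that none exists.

M = False, P = False, U = True

M ^ P = F ^ F = False ✓
M ^ P ^ U = F ^ F ^ T = True ✓
M ^ U = F ^ T = True ✓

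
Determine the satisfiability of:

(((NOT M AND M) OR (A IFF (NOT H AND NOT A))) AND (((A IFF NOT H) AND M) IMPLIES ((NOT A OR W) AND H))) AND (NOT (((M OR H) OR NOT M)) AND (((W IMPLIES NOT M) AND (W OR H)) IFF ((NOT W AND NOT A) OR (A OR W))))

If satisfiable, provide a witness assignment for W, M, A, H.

The conjunct NOT (((M OR H) OR NOT M)) is unsatisfiable on its own:
  M=F, H=F: evaluates to False.
  M=F, H=T: evaluates to False.
  M=T, H=F: evaluates to False.
  M=T, H=T: evaluates to False.
So the whole conjunction is unsatisfiable.

No satisfying assignment exists.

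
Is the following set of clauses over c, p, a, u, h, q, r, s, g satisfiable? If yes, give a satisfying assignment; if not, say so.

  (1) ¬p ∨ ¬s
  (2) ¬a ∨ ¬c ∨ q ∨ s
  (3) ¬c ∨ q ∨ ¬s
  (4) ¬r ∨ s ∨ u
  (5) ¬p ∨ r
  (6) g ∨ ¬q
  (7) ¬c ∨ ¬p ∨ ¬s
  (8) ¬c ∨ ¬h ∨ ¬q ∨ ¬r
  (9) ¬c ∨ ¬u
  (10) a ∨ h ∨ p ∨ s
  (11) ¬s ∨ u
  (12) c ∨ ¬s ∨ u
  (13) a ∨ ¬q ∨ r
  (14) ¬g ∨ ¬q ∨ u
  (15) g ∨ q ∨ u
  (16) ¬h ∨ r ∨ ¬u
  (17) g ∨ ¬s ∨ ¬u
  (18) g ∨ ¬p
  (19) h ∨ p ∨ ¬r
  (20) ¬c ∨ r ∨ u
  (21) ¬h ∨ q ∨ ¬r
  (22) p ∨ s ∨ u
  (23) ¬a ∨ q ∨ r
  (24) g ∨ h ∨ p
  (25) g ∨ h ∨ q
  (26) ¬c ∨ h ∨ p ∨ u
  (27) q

Unit clause (q) forces q = True.
In (g ∨ ¬q) only g is left, so g = True.
In (¬g ∨ ¬q ∨ u) only u is left, so u = True.
In (¬c ∨ ¬u) only ¬c is left, so c = False.
Set p = False.
Set a = True.
Set h = True.
  then (¬h ∨ r ∨ ¬u) forces r = True.
Set s = False.
All clauses satisfied.

c=F; p=F; a=T; u=T; h=T; q=T; r=T; s=F; g=T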